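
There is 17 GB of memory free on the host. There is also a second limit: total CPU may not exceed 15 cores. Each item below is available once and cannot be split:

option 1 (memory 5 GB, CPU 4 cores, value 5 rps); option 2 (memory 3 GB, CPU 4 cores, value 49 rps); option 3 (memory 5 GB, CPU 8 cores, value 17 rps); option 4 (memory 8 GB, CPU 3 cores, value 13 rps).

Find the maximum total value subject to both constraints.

79 rps

Feasible sets respecting both limits:
- option 2+option 3+option 4: memory 16, CPU 15, value 79
- option 1+option 2+option 4: memory 16, CPU 11, value 67
- option 2+option 3: memory 8, CPU 12, value 66
Best: 79 rps.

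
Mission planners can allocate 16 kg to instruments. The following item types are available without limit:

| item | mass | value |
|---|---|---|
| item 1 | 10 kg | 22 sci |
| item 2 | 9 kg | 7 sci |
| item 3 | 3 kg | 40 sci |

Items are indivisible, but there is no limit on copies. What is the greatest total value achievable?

Best value-per-unit is item 3 at 40/3, and filling with it alone uses mass 5×3=15. No mix of the others beats 5×40 = 200.

200 sci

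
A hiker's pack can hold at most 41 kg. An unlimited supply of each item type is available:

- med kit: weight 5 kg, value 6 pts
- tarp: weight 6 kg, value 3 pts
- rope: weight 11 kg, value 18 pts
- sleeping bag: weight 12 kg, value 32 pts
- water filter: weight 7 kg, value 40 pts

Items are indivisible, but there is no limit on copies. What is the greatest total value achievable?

206 pts

Best value-per-unit is water filter at 40/7; filling with it alone gives 5×40 = 200.
Optimal mix: 1×med kit + 5×water filter → weight 40, value 206.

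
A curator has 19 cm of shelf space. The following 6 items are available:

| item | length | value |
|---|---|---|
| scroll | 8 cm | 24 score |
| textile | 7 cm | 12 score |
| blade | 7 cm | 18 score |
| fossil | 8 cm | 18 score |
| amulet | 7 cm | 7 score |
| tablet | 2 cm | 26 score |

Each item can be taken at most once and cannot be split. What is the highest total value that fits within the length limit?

Check high-value combinations within 19 cm:
- scroll+blade+tablet: length 8+7+2=17, value 24+18+26=68
- scroll+fossil+tablet: length 8+8+2=18, value 24+18+26=68
- scroll+textile+tablet: length 8+7+2=17, value 24+12+26=62
- blade+fossil+tablet: length 7+8+2=17, value 18+18+26=62
Best: 68 score.

68 score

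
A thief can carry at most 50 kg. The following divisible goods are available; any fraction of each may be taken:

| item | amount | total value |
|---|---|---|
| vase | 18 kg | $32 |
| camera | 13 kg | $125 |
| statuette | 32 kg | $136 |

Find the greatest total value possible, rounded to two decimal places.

Take in order of value per unit:
- camera (125/13 per unit): all 13 → value 125, running total 125.00
- statuette (136/32 per unit): all 32 → value 136, running total 261.00
- vase (32/18 per unit): 5 of 18 → value 5×32/18 = 8.8889, running total 269.89
Total 269.89.

269.89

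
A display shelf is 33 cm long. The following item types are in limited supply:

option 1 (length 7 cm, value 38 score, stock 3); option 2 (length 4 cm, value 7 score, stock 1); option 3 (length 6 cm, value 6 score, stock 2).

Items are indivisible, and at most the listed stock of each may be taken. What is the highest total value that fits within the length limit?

Top feasible selections:
- 3×option 1 + 1×option 2 + 1×option 3: length 31, value 127
- 3×option 1 + 2×option 3: length 33, value 126
- 3×option 1 + 1×option 2: length 25, value 121
Best: 127 score.

127 score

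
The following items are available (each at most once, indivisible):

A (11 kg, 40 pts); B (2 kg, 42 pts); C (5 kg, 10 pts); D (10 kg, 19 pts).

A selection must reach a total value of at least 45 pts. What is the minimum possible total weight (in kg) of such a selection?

Subsets with value ≥ 45, sorted by total weight:
- B+C: weight 7, value 52
- B+D: weight 12, value 61
- A+B: weight 13, value 82
- A+C: weight 16, value 50
Minimum weight: 7 kg.

7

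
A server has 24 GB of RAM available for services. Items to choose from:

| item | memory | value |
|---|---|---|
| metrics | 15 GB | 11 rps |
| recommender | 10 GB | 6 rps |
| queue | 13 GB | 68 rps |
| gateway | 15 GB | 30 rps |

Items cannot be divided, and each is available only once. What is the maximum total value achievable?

Check high-value combinations within 24 GB:
- recommender+queue: memory 10+13=23, value 6+68=74
- queue: memory 13, value 68
- gateway: memory 15, value 30
- metrics: memory 15, value 11
Best: 74 rps.

74 rps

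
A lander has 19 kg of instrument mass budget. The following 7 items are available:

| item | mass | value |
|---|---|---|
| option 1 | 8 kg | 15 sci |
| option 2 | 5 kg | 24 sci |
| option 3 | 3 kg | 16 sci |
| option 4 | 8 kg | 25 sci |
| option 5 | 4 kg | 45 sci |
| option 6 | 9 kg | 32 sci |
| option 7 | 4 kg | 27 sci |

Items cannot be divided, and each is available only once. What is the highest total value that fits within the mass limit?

Check high-value combinations within 19 kg:
- option 3+option 4+option 5+option 7: mass 3+8+4+4=19, value 16+25+45+27=113
- option 2+option 3+option 5+option 7: mass 5+3+4+4=16, value 24+16+45+27=112
- option 5+option 6+option 7: mass 4+9+4=17, value 45+32+27=104
- option 1+option 3+option 5+option 7: mass 8+3+4+4=19, value 15+16+45+27=103
Best: 113 sci.

113 sci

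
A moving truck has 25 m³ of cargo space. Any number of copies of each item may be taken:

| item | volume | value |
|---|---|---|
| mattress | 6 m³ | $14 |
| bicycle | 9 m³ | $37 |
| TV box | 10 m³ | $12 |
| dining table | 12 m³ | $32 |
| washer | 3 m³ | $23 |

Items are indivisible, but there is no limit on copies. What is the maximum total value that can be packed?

Best value-per-unit is washer at 23/3, and filling with it alone uses volume 8×3=24. No mix of the others beats 8×23 = 184.

$184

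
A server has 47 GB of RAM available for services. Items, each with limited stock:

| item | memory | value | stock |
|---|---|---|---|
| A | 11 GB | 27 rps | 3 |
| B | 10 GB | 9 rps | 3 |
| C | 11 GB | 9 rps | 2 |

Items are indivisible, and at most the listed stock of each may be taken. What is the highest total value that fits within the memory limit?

90 rps

Top feasible selections:
- 3×A + 1×B: memory 43, value 90
- 3×A + 1×C: memory 44, value 90
- 3×A: memory 33, value 81
Best: 90 rps.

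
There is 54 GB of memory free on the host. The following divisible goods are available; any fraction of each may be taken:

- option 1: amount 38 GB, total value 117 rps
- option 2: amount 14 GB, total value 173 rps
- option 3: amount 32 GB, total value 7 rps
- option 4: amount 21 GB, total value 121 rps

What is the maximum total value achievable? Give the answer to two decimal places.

Take in order of value per unit:
- option 2 (173/14 per unit): all 14 → value 173, running total 173.00
- option 4 (121/21 per unit): all 21 → value 121, running total 294.00
- option 1 (117/38 per unit): 19 of 38 → value 19×117/38 = 58.5000, running total 352.50
Total 352.50.

352.50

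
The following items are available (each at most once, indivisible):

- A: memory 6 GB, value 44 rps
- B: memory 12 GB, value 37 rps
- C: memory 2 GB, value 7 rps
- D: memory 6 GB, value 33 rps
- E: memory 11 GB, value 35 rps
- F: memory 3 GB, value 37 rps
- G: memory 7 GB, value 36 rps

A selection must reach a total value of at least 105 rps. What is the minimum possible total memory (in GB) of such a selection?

15

Subsets with value ≥ 105, sorted by total memory:
- A+D+F: memory 15, value 114
- A+F+G: memory 16, value 117
- D+F+G: memory 16, value 106
- A+C+D+F: memory 17, value 121
Minimum memory: 15 GB.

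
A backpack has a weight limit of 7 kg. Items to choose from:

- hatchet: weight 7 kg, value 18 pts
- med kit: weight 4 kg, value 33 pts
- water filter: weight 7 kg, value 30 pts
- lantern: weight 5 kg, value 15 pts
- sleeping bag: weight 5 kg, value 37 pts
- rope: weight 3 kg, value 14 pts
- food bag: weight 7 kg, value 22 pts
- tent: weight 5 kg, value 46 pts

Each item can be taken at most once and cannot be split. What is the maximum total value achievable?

47 pts

This is a 0/1 knapsack; check combinations near the capacity.
- med kit+rope: weight 4+3=7, value 33+14=47
- tent: weight 5, value 46
- sleeping bag: weight 5, value 37
- med kit: weight 4, value 33
- water filter: weight 7, value 30
Best: 47 pts.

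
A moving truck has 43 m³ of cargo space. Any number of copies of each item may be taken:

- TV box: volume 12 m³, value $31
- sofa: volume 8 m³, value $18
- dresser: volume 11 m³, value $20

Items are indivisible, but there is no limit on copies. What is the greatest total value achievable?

$100

Best value-per-unit is TV box at 31/12; filling with it alone gives 3×31 = 93.
Optimal mix: 2×TV box + 1×sofa + 1×dresser → volume 43, value 100.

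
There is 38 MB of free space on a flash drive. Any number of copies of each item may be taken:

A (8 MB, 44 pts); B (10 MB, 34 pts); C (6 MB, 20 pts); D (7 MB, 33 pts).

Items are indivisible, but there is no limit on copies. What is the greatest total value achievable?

Best value-per-unit is A at 44/8; filling with it alone gives 4×44 = 176.
Optimal mix: 3×A + 2×D → size 38, value 198.

198 pts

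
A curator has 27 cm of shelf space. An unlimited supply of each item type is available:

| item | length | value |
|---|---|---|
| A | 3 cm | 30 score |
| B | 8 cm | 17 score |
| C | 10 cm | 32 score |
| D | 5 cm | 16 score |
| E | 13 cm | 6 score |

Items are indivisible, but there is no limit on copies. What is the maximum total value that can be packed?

Best value-per-unit is A at 30/3, and filling with it alone uses length 9×3=27. No mix of the others beats 9×30 = 270.

270 score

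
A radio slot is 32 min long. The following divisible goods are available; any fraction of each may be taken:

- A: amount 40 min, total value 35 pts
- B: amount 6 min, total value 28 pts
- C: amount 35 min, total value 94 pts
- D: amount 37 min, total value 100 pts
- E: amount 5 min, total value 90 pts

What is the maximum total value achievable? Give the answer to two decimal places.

Take in order of value per unit:
- E (90/5 per unit): all 5 → value 90, running total 90.00
- B (28/6 per unit): all 6 → value 28, running total 118.00
- D (100/37 per unit): 21 of 37 → value 21×100/37 = 56.7568, running total 174.76
Total 174.76.

174.76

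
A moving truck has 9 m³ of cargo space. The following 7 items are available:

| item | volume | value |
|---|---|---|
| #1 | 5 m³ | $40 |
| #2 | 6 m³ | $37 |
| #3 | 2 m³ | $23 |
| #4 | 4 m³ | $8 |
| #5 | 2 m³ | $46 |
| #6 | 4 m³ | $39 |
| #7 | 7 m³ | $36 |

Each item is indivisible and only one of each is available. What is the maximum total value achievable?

$109

This is a 0/1 knapsack; check combinations near the capacity.
- #1+#3+#5: volume 5+2+2=9, value 40+23+46=109
- #3+#5+#6: volume 2+2+4=8, value 23+46+39=108
- #1+#5: volume 5+2=7, value 40+46=86
- #5+#6: volume 2+4=6, value 46+39=85
- #2+#5: volume 6+2=8, value 37+46=83
Best: $109.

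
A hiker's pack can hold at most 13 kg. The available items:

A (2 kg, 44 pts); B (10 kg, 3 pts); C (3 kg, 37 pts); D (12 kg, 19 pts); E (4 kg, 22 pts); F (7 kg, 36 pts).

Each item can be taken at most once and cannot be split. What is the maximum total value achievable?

117 pts

Check high-value combinations within 13 kg:
- A+C+F: weight 2+3+7=12, value 44+37+36=117
- A+C+E: weight 2+3+4=9, value 44+37+22=103
- A+E+F: weight 2+4+7=13, value 44+22+36=102
Best: 117 pts.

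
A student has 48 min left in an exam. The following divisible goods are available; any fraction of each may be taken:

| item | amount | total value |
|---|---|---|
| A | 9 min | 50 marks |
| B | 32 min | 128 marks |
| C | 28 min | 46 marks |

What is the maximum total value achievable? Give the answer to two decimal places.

Take in order of value per unit:
- A (50/9 per unit): all 9 → value 50, running total 50.00
- B (128/32 per unit): all 32 → value 128, running total 178.00
- C (46/28 per unit): 7 of 28 → value 7×46/28 = 11.5000, running total 189.50
Total 189.50.

189.50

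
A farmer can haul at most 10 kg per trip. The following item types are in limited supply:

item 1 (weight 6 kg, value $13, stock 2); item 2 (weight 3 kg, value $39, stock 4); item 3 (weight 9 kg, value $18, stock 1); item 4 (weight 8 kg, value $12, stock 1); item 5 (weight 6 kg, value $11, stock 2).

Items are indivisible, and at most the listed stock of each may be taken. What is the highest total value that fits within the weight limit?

$117

Top feasible selections:
- 3×item 2: weight 9, value 117
- 2×item 2: weight 6, value 78
Best: $117.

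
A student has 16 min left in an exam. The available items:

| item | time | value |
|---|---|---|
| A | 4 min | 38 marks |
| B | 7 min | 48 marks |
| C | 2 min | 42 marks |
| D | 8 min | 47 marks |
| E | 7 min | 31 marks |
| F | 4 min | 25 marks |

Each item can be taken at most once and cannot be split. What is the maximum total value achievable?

Check high-value combinations within 16 min:
- A+B+C: time 4+7+2=13, value 38+48+42=128
- A+C+D: time 4+2+8=14, value 38+42+47=127
- B+C+E: time 7+2+7=16, value 48+42+31=121
Best: 128 marks.

128 marks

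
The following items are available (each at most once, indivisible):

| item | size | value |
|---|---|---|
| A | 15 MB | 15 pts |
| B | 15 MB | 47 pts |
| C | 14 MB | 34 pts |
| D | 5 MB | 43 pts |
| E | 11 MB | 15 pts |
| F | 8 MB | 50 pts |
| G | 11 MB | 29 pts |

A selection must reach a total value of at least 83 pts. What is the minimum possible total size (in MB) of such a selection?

Subsets with value ≥ 83, sorted by total size:
- D+F: size 13, value 93
- B+D: size 20, value 90
- C+F: size 22, value 84
Minimum size: 13 MB.

13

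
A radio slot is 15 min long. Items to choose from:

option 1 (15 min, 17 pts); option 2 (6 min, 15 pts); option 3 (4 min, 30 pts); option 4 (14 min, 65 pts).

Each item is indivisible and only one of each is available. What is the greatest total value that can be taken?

Check high-value combinations within 15 min:
- option 4: duration 14, value 65
- option 2+option 3: duration 6+4=10, value 15+30=45
- option 3: duration 4, value 30
Best: 65 pts.

65 pts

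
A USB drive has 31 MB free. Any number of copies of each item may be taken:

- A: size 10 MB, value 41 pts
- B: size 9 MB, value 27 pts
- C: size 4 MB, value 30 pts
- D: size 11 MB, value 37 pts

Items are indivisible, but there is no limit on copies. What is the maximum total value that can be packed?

210 pts

Best value-per-unit is C at 30/4, and filling with it alone uses size 7×4=28. No mix of the others beats 7×30 = 210.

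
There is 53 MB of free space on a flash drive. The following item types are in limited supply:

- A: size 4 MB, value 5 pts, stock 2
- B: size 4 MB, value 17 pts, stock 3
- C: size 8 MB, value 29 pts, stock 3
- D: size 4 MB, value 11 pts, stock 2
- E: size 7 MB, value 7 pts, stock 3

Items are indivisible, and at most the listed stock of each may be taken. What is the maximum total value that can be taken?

Best selections within size 53 and stock limits:
- 2×A + 3×B + 3×C + 2×D: size 52, value 170
- 3×B + 3×C + 2×D + 1×E: size 51, value 167
- 1×A + 3×B + 3×C + 2×D: size 48, value 165
- 1×A + 3×B + 3×C + 1×D + 1×E: size 51, value 161
Best: 170 pts.

170 pts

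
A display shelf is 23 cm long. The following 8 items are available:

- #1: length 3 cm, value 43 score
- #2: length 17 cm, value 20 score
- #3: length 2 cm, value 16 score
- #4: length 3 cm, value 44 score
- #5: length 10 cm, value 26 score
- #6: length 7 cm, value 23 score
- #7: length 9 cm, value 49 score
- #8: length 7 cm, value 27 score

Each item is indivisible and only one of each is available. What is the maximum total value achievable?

Check high-value combinations within 23 cm:
- #1+#4+#7+#8: length 3+3+9+7=22, value 43+44+49+27=163
- #1+#4+#6+#7: length 3+3+7+9=22, value 43+44+23+49=159
- #1+#3+#4+#6+#8: length 3+2+3+7+7=22, value 43+16+44+23+27=153
Best: 163 score.

163 score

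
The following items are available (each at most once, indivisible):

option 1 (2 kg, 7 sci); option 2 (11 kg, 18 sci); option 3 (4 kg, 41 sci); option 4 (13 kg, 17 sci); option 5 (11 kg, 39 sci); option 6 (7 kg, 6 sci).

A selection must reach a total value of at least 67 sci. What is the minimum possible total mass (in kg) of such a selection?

15

Subsets with value ≥ 67, sorted by total mass:
- option 3+option 5: mass 15, value 80
- option 1+option 3+option 5: mass 17, value 87
- option 3+option 5+option 6: mass 22, value 86
Minimum mass: 15 kg.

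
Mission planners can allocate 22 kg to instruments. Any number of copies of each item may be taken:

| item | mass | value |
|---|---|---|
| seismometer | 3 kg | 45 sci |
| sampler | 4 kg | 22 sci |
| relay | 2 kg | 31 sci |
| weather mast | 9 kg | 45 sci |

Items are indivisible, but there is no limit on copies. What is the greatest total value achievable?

341 sci

Best value-per-unit is relay at 31/2, and filling with it alone uses mass 11×2=22. No mix of the others beats 11×31 = 341.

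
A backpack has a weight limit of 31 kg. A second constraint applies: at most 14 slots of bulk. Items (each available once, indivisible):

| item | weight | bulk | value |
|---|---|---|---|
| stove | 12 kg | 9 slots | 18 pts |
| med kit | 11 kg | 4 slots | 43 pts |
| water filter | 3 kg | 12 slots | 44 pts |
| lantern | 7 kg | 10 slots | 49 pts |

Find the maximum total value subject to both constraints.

Feasible sets respecting both limits:
- med kit+lantern: weight 18, bulk 14, value 92
- stove+med kit: weight 23, bulk 13, value 61
- lantern: weight 7, bulk 10, value 49
Best: 92 pts.

92 pts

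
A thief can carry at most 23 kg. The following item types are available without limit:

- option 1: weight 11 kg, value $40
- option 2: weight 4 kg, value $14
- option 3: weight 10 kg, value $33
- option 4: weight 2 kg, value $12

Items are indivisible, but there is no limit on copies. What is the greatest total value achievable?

$132

Best value-per-unit is option 4 at 12/2, and filling with it alone uses weight 11×2=22. No mix of the others beats 11×12 = 132.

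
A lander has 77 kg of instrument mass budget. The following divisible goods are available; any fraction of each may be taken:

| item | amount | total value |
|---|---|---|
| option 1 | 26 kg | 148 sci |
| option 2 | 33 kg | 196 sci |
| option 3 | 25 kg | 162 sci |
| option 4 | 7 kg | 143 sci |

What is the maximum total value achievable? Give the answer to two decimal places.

Take in order of value per unit:
- option 4 (143/7 per unit): all 7 → value 143, running total 143.00
- option 3 (162/25 per unit): all 25 → value 162, running total 305.00
- option 2 (196/33 per unit): all 33 → value 196, running total 501.00
- option 1 (148/26 per unit): 12 of 26 → value 12×148/26 = 68.3077, running total 569.31
Total 569.31.

569.31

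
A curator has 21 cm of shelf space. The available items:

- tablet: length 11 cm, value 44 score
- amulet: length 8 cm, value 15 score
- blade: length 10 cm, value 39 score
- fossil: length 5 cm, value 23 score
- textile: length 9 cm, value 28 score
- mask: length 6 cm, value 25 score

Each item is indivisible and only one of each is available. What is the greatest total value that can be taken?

This is a 0/1 knapsack; check combinations near the capacity.
- blade+fossil+mask: length 10+5+6=21, value 39+23+25=87
- tablet+blade: length 11+10=21, value 44+39=83
- fossil+textile+mask: length 5+9+6=20, value 23+28+25=76
Best: 87 score.

87 score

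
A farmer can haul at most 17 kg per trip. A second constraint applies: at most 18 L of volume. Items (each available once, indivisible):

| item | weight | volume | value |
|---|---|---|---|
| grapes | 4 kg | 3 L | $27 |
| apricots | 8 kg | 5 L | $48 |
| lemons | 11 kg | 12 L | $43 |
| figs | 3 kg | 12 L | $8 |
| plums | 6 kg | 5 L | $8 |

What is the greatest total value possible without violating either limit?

$75

Feasible sets respecting both limits:
- grapes+apricots: weight 12, volume 8, value 75
- grapes+lemons: weight 15, volume 15, value 70
- apricots+figs: weight 11, volume 17, value 56
Best: $75.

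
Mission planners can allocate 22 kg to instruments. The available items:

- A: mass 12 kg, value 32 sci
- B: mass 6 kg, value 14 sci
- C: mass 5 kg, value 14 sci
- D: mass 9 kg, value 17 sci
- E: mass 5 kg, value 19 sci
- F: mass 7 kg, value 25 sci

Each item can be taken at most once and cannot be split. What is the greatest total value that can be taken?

This is a 0/1 knapsack; check combinations near the capacity.
- A+C+E: mass 12+5+5=22, value 32+14+19=65
- D+E+F: mass 9+5+7=21, value 17+19+25=61
- C+E+F: mass 5+5+7=17, value 14+19+25=58
- B+E+F: mass 6+5+7=18, value 14+19+25=58
Best: 65 sci.

65 sci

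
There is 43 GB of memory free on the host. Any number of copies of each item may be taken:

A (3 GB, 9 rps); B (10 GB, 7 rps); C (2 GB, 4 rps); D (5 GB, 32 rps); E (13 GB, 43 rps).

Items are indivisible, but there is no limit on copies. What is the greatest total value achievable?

265 rps

Best value-per-unit is D at 32/5; filling with it alone gives 8×32 = 256.
Optimal mix: 1×A + 8×D → memory 43, value 265.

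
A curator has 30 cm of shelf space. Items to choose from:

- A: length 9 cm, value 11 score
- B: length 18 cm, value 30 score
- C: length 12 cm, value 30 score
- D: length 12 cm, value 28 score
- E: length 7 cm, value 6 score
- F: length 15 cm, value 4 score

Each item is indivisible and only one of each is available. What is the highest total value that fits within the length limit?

60 score

This is a 0/1 knapsack; check combinations near the capacity.
- B+C: length 18+12=30, value 30+30=60
- C+D: length 12+12=24, value 30+28=58
- B+D: length 18+12=30, value 30+28=58
- A+C+E: length 9+12+7=28, value 11+30+6=47
- A+D+E: length 9+12+7=28, value 11+28+6=45
Best: 60 score.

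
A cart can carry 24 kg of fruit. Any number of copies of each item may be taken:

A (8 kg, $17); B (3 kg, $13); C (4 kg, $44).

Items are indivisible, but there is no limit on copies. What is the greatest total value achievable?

Best value-per-unit is C at 44/4, and filling with it alone uses weight 6×4=24. No mix of the others beats 6×44 = 264.

$264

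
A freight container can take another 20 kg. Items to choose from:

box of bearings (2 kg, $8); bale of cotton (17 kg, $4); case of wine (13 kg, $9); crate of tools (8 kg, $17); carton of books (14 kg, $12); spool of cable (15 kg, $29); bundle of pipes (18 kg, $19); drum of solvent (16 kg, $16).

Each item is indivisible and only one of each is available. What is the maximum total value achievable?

Check high-value combinations within 20 kg:
- box of bearings+spool of cable: weight 2+15=17, value 8+29=37
- spool of cable: weight 15, value 29
- box of bearings+bundle of pipes: weight 2+18=20, value 8+19=27
Best: $37.

$37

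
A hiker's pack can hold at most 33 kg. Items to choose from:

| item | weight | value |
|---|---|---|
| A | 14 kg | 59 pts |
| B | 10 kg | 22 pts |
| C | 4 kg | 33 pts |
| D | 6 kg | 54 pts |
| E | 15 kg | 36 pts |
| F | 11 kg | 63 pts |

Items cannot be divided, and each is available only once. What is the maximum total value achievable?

176 pts

Check high-value combinations within 33 kg:
- A+D+F: weight 14+6+11=31, value 59+54+63=176
- B+C+D+F: weight 10+4+6+11=31, value 22+33+54+63=172
- A+C+F: weight 14+4+11=29, value 59+33+63=155
Best: 176 pts.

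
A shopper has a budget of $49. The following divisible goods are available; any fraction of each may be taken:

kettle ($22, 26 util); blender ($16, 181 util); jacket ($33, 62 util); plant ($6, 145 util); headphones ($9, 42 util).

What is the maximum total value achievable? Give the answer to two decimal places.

401.82

Take in order of value per unit:
- plant (145/6 per unit): all 6 → value 145, running total 145.00
- blender (181/16 per unit): all 16 → value 181, running total 326.00
- headphones (42/9 per unit): all 9 → value 42, running total 368.00
- jacket (62/33 per unit): 18 of 33 → value 18×62/33 = 33.8182, running total 401.82
Total 401.82.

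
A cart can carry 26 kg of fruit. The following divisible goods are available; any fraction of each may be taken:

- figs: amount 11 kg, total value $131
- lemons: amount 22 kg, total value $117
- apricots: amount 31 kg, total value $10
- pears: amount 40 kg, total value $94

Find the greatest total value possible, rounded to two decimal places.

210.77

Take in order of value per unit:
- figs (131/11 per unit): all 11 → value 131, running total 131.00
- lemons (117/22 per unit): 15 of 22 → value 15×117/22 = 79.7727, running total 210.77
Total 210.77.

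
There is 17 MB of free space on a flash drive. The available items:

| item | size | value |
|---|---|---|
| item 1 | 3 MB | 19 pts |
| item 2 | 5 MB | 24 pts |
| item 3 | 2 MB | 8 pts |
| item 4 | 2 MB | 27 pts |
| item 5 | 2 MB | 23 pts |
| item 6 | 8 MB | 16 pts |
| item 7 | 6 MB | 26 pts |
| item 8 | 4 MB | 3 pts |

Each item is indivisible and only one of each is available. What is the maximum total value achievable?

Check high-value combinations within 17 MB:
- item 2+item 3+item 4+item 5+item 7: size 5+2+2+2+6=17, value 24+8+27+23+26=108
- item 1+item 3+item 4+item 5+item 7: size 3+2+2+2+6=15, value 19+8+27+23+26=103
- item 1+item 2+item 3+item 4+item 5: size 3+5+2+2+2=14, value 19+24+8+27+23=101
- item 2+item 4+item 5+item 7: size 5+2+2+6=15, value 24+27+23+26=100
- item 1+item 4+item 5+item 7+item 8: size 3+2+2+6+4=17, value 19+27+23+26+3=98
Best: 108 pts.

108 pts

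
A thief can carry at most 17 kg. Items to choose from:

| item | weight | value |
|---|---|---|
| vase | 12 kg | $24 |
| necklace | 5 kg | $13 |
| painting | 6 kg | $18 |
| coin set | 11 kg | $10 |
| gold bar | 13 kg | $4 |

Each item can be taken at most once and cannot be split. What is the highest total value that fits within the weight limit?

$37

Check high-value combinations within 17 kg:
- vase+necklace: weight 12+5=17, value 24+13=37
- necklace+painting: weight 5+6=11, value 13+18=31
- painting+coin set: weight 6+11=17, value 18+10=28
Best: $37.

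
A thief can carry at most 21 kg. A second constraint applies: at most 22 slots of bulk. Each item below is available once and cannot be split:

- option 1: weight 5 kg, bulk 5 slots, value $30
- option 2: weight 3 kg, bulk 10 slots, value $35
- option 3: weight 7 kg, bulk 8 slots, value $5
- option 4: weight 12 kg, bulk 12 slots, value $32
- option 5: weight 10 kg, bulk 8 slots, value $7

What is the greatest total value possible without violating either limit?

$67

Feasible sets respecting both limits:
- option 2+option 4: weight 15, bulk 22, value 67
- option 1+option 2: weight 8, bulk 15, value 65
- option 1+option 4: weight 17, bulk 17, value 62
Best: $67.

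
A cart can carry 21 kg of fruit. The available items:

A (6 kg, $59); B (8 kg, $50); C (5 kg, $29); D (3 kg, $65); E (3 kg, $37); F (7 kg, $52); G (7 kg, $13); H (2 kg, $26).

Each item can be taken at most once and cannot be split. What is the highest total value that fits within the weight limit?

$239

Check high-value combinations within 21 kg:
- A+D+E+F+H: weight 6+3+3+7+2=21, value 59+65+37+52+26=239
- A+C+D+E+H: weight 6+5+3+3+2=19, value 59+29+65+37+26=216
- A+D+E+F: weight 6+3+3+7=19, value 59+65+37+52=213
Best: $239.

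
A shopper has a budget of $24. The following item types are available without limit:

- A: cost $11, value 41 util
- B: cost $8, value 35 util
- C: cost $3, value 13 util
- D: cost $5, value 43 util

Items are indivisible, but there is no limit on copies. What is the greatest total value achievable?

185 util

Best value-per-unit is D at 43/5; filling with it alone gives 4×43 = 172.
Optimal mix: 1×C + 4×D → cost 23, value 185.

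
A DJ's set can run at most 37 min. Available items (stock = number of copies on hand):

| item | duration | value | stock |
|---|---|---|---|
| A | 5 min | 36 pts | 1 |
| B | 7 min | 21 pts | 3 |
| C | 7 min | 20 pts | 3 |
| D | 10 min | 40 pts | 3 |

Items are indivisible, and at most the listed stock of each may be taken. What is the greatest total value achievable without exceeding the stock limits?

156 pts

Best selections within duration 37 and stock limits:
- 1×A + 3×D: duration 35, value 156
- 1×B + 3×D: duration 37, value 141
Best: 156 pts.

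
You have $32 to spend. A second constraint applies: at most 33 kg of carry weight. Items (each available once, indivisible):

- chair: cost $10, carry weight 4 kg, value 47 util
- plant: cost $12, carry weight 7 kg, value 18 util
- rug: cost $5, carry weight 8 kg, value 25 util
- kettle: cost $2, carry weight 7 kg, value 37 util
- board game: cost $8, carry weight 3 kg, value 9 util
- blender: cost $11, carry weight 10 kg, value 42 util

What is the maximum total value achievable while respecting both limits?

151 util

Feasible sets respecting both limits:
- chair+rug+kettle+blender: cost 28, carry weight 29, value 151
- chair+kettle+board game+blender: cost 31, carry weight 24, value 135
- chair+plant+rug+kettle: cost 29, carry weight 26, value 127
- chair+kettle+blender: cost 23, carry weight 21, value 126
Best: 151 util.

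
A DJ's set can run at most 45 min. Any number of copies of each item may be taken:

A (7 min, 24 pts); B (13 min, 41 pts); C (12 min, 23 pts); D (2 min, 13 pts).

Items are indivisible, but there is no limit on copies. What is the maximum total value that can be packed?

286 pts

Best value-per-unit is D at 13/2, and filling with it alone uses duration 22×2=44. No mix of the others beats 22×13 = 286.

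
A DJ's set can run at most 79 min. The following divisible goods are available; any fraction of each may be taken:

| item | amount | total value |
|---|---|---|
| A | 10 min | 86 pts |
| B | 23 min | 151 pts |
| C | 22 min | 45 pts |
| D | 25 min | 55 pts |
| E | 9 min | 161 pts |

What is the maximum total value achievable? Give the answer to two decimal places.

Take in order of value per unit:
- E (161/9 per unit): all 9 → value 161, running total 161.00
- A (86/10 per unit): all 10 → value 86, running total 247.00
- B (151/23 per unit): all 23 → value 151, running total 398.00
- D (55/25 per unit): all 25 → value 55, running total 453.00
- C (45/22 per unit): 12 of 22 → value 12×45/22 = 24.5455, running total 477.55
Total 477.55.

477.55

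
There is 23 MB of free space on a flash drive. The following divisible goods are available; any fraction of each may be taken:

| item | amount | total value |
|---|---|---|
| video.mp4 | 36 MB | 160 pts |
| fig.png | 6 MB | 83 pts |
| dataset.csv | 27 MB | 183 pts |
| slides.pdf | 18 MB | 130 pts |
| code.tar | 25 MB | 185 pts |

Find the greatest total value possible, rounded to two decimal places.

208.80

Take in order of value per unit:
- fig.png (83/6 per unit): all 6 → value 83, running total 83.00
- code.tar (185/25 per unit): 17 of 25 → value 17×185/25 = 125.8000, running total 208.80
Total 208.80.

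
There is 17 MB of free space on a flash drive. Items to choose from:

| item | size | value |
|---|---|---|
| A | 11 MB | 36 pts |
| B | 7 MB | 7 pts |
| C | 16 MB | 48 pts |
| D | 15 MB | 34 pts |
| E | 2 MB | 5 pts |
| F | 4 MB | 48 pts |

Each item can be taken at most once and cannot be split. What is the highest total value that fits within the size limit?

89 pts

Check high-value combinations within 17 MB:
- A+E+F: size 11+2+4=17, value 36+5+48=89
- A+F: size 11+4=15, value 36+48=84
- B+E+F: size 7+2+4=13, value 7+5+48=60
- B+F: size 7+4=11, value 7+48=55
Best: 89 pts.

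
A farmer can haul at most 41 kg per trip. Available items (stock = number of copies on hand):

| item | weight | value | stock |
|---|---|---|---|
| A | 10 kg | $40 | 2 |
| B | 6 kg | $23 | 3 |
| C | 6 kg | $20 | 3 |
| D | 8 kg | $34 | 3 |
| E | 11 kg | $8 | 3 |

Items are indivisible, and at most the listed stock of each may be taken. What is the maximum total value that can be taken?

Best selections within weight 41 and stock limits:
- 1×A + 1×B + 3×D: weight 40, value 165
- 1×A + 1×C + 3×D: weight 40, value 162
- 2×A + 2×B + 1×D: weight 40, value 160
Best: $165.

$165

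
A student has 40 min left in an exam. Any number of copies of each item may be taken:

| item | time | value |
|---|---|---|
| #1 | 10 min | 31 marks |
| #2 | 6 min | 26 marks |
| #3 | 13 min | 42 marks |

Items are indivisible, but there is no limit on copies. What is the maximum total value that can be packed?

161 marks

Best value-per-unit is #2 at 26/6; filling with it alone gives 6×26 = 156.
Optimal mix: 1×#1 + 5×#2 → time 40, value 161.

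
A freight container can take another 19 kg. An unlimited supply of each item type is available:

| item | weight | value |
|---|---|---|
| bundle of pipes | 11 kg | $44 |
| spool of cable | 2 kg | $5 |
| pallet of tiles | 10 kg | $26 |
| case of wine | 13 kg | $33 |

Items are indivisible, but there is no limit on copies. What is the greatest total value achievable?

Best value-per-unit is bundle of pipes at 44/11; filling with it alone gives 1×44 = 44.
Optimal mix: 1×bundle of pipes + 4×spool of cable → weight 19, value 64.

$64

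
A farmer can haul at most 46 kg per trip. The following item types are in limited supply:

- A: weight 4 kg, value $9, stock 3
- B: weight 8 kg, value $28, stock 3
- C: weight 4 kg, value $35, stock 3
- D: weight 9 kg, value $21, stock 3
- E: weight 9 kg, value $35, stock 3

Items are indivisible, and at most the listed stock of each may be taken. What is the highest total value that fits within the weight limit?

$231

Best selections within weight 46 and stock limits:
- 2×B + 3×C + 2×E: weight 46, value 231
- 3×B + 3×C + 1×E: weight 45, value 224
Best: $231.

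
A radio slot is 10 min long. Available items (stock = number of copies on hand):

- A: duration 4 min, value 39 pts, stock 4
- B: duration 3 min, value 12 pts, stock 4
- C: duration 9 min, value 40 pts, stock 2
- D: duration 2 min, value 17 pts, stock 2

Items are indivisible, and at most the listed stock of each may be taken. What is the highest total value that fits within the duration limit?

95 pts

Top feasible selections:
- 2×A + 1×D: duration 10, value 95
- 2×A: duration 8, value 78
- 1×A + 2×D: duration 8, value 73
- 1×A + 1×B + 1×D: duration 9, value 68
Best: 95 pts.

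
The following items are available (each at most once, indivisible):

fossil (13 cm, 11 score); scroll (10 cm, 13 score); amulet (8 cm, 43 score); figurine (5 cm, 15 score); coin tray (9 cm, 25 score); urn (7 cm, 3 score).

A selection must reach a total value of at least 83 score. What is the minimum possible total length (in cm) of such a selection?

Subsets with value ≥ 83, sorted by total length:
- amulet+figurine+coin tray: length 22, value 83
- amulet+figurine+coin tray+urn: length 29, value 86
- scroll+amulet+figurine+coin tray: length 32, value 96
Minimum length: 22 cm.

22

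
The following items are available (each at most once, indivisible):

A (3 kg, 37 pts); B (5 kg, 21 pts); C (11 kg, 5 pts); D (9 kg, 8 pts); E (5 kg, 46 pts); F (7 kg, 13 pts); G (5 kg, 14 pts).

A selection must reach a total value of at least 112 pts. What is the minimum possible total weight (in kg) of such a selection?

Subsets with value ≥ 112, sorted by total weight:
- A+B+E+G: weight 18, value 118
- A+B+E+F: weight 20, value 117
- A+B+D+E: weight 22, value 112
- A+B+E+F+G: weight 25, value 131
Minimum weight: 18 kg.

18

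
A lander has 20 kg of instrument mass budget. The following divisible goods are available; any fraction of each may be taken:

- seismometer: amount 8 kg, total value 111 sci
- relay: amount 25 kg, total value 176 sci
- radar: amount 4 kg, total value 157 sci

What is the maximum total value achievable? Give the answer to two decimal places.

324.32

Take in order of value per unit:
- radar (157/4 per unit): all 4 → value 157, running total 157.00
- seismometer (111/8 per unit): all 8 → value 111, running total 268.00
- relay (176/25 per unit): 8 of 25 → value 8×176/25 = 56.3200, running total 324.32
Total 324.32.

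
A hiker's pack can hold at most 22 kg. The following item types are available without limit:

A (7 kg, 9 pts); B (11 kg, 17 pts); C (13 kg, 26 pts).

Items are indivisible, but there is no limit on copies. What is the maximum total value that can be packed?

Best value-per-unit is C at 26/13; filling with it alone gives 1×26 = 26.
Optimal mix: 1×A + 1×C → weight 20, value 35.

35 pts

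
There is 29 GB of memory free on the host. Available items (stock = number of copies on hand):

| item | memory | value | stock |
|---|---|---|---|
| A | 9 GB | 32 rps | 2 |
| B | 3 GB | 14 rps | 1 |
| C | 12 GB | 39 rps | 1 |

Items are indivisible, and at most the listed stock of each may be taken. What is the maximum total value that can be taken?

Top feasible selections:
- 1×A + 1×B + 1×C: memory 24, value 85
- 2×A + 1×B: memory 21, value 78
- 1×A + 1×C: memory 21, value 71
- 2×A: memory 18, value 64
Best: 85 rps.

85 rps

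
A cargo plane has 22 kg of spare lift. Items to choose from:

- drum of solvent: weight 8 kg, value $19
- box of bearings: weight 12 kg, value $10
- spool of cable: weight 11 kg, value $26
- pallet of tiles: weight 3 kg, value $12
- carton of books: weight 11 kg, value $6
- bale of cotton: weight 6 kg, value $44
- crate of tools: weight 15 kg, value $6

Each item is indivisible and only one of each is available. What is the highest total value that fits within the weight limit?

$82

Check high-value combinations within 22 kg:
- spool of cable+pallet of tiles+bale of cotton: weight 11+3+6=20, value 26+12+44=82
- drum of solvent+pallet of tiles+bale of cotton: weight 8+3+6=17, value 19+12+44=75
- spool of cable+bale of cotton: weight 11+6=17, value 26+44=70
- box of bearings+pallet of tiles+bale of cotton: weight 12+3+6=21, value 10+12+44=66
Best: $82.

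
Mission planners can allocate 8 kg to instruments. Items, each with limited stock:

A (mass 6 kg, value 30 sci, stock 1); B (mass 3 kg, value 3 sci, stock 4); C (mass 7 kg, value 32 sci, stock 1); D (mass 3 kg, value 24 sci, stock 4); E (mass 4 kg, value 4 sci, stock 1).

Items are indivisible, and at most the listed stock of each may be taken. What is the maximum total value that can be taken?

Best selections within mass 8 and stock limits:
- 2×D: mass 6, value 48
- 1×C: mass 7, value 32
- 1×A: mass 6, value 30
Best: 48 sci.

48 sci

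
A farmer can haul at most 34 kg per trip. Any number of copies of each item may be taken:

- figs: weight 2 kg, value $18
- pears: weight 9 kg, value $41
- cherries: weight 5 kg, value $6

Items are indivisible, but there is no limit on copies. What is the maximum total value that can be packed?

Best value-per-unit is figs at 18/2, and filling with it alone uses weight 17×2=34. No mix of the others beats 17×18 = 306.

$306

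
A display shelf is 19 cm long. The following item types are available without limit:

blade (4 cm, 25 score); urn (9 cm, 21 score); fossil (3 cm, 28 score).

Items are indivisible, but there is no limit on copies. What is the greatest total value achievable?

168 score

Best value-per-unit is fossil at 28/3, and filling with it alone uses length 6×3=18. No mix of the others beats 6×28 = 168.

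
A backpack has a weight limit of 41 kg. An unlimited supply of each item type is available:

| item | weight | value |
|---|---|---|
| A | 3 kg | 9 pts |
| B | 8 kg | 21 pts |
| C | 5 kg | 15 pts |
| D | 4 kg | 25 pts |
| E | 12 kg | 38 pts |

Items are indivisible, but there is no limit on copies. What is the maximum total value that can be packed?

Best value-per-unit is D at 25/4, and filling with it alone uses weight 10×4=40. No mix of the others beats 10×25 = 250.

250 pts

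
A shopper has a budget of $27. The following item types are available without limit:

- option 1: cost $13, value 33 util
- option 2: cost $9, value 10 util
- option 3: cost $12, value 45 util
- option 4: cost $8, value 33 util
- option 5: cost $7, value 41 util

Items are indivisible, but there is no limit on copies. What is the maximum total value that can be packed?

Best value-per-unit is option 5 at 41/7; filling with it alone gives 3×41 = 123.
Optimal mix: 1×option 3 + 2×option 5 → cost 26, value 127.

127 util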